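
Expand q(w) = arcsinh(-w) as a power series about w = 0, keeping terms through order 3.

Apply the Taylor formula c_k = f^(k)(a)/k!.
q(0) = 0
q′(0) = -1
q′′(0) = 0
q′′′(0) = 1

w^3/6 - w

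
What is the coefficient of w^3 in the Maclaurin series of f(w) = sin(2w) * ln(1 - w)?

-1

Expand each factor separately, then convolve coefficients.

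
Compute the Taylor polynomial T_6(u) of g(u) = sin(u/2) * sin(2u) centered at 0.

Multiply the two series term by term and collect like powers.
g(0) = 0
g′(0) = 0
g′′(0) = 2
g′′′(0) = 0
g^(4)(0) = -17
g^(5)(0) = 0
g^(6)(0) = 931/8
Dividing each by k! gives the coefficients c_0, ..., c_6.

931*u^6/5760 - 17*u^4/24 + u^2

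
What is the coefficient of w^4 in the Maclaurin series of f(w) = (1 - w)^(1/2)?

-5/128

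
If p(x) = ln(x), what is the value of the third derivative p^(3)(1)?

From the series, [(x - 1)^3] p = 1/3; multiply by 3! = 6 to get 2.

2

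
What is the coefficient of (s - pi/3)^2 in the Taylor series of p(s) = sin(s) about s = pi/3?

-sqrt(3)/4

Use the known series and substitute for the argument.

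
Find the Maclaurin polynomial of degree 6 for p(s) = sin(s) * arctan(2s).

247*s^6/36 - 3*s^4 + 2*s^2

Multiply the two series term by term and collect like powers.
p(0) = 0
p′(0) = 0
p′′(0) = 4
p′′′(0) = 0
p^(4)(0) = -72
p^(5)(0) = 0
p^(6)(0) = 4940
The Taylor polynomial is Σ p^(k)(0)/k! · s^k.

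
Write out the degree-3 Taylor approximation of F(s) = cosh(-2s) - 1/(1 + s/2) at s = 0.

s^3/8 + 7*s^2/4 + s/2

Expand each term separately and add.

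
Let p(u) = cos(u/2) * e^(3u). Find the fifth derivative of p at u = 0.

2823/16

Take the Cauchy product of the two expansions.
From the series, [u^5] p = 941/640; multiply by 5! = 120 to get 2823/16.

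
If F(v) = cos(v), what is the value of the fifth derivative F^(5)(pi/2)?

The coefficient of (v - pi/2)^5 in the expansion is -1/120, so F^(5)(pi/2) = 5! * (-1/120) = -1.

-1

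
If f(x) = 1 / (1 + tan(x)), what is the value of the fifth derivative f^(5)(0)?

Write 1/(1+u) = 1 - u + u^2 - u^3 + ... and substitute the series for u.
From the series, [x^5] f = -32/15; multiply by 5! = 120 to get -256.

-256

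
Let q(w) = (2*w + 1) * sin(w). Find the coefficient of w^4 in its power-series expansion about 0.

Multiply each power in the prefactor through the base expansion.
q(0) = 0
q′(0) = 1
q′′(0) = 4
q′′′(0) = -1
q^(4)(0) = -8

-1/3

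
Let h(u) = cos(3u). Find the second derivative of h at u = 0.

The coefficient of u^2 in the expansion is -9/2, so h′′(0) = 2! * (-9/2) = -9.

-9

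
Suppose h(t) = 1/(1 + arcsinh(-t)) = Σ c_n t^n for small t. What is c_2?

Plug the Maclaurin series of the inner function into that of the outer and collect terms.
h(0) = 1
h′(0) = 1
h′′(0) = 2
So c_2 = h′′(0)/2! = 1.

1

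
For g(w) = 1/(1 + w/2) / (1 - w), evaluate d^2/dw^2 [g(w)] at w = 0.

Take the Cauchy product of the two expansions.
The coefficient of w^2 in the expansion is 3/4, so g′′(0) = 2! * (3/4) = 3/2.

3/2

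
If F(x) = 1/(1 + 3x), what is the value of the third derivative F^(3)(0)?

-162

Apply the Taylor formula c_k = f^(k)(a)/k!.
From the series, [x^3] F = -27; multiply by 3! = 6 to get -162.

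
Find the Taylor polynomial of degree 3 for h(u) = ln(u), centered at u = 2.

(u - 2)^3/24 - (u - 2)^2/8 + (u - 2)/2 + ln(2)

h(2) = ln(2)
h′(2) = 1/2
h′′(2) = -1/4
h′′′(2) = 1/4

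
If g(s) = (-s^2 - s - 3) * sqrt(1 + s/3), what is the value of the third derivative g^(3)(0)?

Multiply each power in the prefactor through the base expansion.
The coefficient of s^3 in the expansion is -23/144, so g′′′(0) = 3! * (-23/144) = -23/24.

-23/24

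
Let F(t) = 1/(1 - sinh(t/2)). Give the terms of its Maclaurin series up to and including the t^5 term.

Let u equal the inner series; expand the outer function in u and truncate.
F(0) = 1
F′(0) = 1/2
F′′(0) = 1/2
F′′′(0) = 7/8
F^(4)(0) = 2
F^(5)(0) = 181/32

181*t^5/3840 + t^4/12 + 7*t^3/48 + t^2/4 + t/2 + 1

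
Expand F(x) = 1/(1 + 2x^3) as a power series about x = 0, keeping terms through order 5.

Differentiate repeatedly and evaluate at the center.
F(0) = 1
F′(0) = 0
F′′(0) = 0
F′′′(0) = -12
F^(4)(0) = 0
F^(5)(0) = 0
Dividing each by k! gives the coefficients c_0, ..., c_5.

1 - 2*x^3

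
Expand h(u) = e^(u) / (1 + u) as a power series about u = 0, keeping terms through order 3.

Multiply the two series term by term and collect like powers.
h(0) = 1
h′(0) = 0
h′′(0) = 1
h′′′(0) = -2
Dividing each by k! gives the coefficients c_0, ..., c_3.

-u^3/3 + u^2/2 + 1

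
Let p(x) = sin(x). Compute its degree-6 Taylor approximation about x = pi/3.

Compute the successive derivatives at the expansion point and divide by k!.
[(x - pi/3)^0] = sqrt(3)/2;  [(x - pi/3)^1] = 1/2;  [(x - pi/3)^2] = -sqrt(3)/4;  [(x - pi/3)^3] = -1/12;  [(x - pi/3)^4] = sqrt(3)/48;  [(x - pi/3)^5] = 1/240;  [(x - pi/3)^6] = -sqrt(3)/1440.

-sqrt(3)*(x - pi/3)^6/1440 + (x - pi/3)^5/240 + sqrt(3)*(x - pi/3)^4/48 - (x - pi/3)^3/12 - sqrt(3)*(x - pi/3)^2/4 + (x - pi/3)/2 + sqrt(3)/2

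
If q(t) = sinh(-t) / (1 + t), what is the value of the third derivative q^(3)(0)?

Multiply the two series term by term and collect like powers.
The coefficient of t^3 in the expansion is -7/6, so q′′′(0) = 3! * (-7/6) = -7.

-7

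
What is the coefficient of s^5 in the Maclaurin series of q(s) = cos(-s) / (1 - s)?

13/24

Multiply the two series term by term and collect like powers.
[s^0] = 1;  [s^1] = 1;  [s^2] = 1/2;  [s^3] = 1/2;  [s^4] = 13/24;  [s^5] = 13/24.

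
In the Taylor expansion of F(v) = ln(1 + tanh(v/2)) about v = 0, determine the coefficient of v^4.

Let u equal the inner series; expand the outer function in u and truncate.
F(0) = 0
F′(0) = 1/2
F′′(0) = -1/4
F′′′(0) = 0
F^(4)(0) = 1/8

1/192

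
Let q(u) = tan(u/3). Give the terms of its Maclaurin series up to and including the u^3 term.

u^3/81 + u/3

Use the known series and substitute for the argument.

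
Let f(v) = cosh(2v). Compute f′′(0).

4

The coefficient of v^2 in the expansion is 2, so f′′(0) = 2! * (2) = 4.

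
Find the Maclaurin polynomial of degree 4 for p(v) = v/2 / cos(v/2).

v^3/16 + v/2

Write the quotient as an unknown series and match coefficients against numerator = denominator · series.
p(0) = 0
p′(0) = 1/2
p′′(0) = 0
p′′′(0) = 3/8
p^(4)(0) = 0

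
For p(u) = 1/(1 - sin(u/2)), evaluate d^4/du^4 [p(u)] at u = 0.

Substitute the inner expansion into the outer series and collect powers.
From the series, [u^4] p = 1/24; multiply by 4! = 24 to get 1.

1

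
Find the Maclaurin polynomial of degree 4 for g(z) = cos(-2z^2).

1 - 2*z^4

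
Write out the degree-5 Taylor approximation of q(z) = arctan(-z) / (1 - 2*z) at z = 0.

Multiply the numerator's expansion by the denominator's geometric series.
[z^0] = 0;  [z^1] = -1;  [z^2] = -2;  [z^3] = -11/3;  [z^4] = -22/3;  [z^5] = -223/15.

-223*z^5/15 - 22*z^4/3 - 11*z^3/3 - 2*z^2 - z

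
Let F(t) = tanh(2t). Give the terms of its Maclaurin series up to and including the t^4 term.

-8*t^3/3 + 2*t

Use the known series and substitute for the argument.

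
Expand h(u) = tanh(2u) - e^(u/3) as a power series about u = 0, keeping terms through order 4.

Expand each term separately and add.
h(0) = -1
h′(0) = 5/3
h′′(0) = -1/9
h′′′(0) = -433/27
h^(4)(0) = -1/81

-u^4/1944 - 433*u^3/162 - u^2/18 + 5*u/3 - 1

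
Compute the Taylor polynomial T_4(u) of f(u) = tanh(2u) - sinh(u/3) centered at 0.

-433*u^3/162 + 5*u/3

Add the two expansions coefficient-wise.
[u^0] = 0;  [u^1] = 5/3;  [u^2] = 0;  [u^3] = -433/162;  [u^4] = 0.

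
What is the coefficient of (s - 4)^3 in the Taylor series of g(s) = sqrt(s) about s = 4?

[(s - 4)^0] = 2;  [(s - 4)^1] = 1/4;  [(s - 4)^2] = -1/64;  [(s - 4)^3] = 1/512.

1/512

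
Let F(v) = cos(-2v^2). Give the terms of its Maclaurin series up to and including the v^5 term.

F(0) = 1
F′(0) = 0
F′′(0) = 0
F′′′(0) = 0
F^(4)(0) = -48
F^(5)(0) = 0
Dividing each by k! gives the coefficients c_0, ..., c_5.

1 - 2*v^4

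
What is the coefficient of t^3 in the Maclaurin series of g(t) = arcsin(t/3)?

1/162

Differentiate repeatedly and evaluate at the center.
[t^0] = 0;  [t^1] = 1/3;  [t^2] = 0;  [t^3] = 1/162.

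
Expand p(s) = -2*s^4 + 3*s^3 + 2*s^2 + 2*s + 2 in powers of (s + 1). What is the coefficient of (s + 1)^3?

Compute the successive derivatives at the expansion point and divide by k!.
[(s + 1)^0] = -3;  [(s + 1)^1] = 15;  [(s + 1)^2] = -19;  [(s + 1)^3] = 11.

11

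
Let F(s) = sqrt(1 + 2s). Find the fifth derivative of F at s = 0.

From the series, [s^5] F = 7/8; multiply by 5! = 120 to get 105.

105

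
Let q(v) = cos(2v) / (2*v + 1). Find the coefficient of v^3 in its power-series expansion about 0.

Multiply the numerator's expansion by the denominator's geometric series.
q(0) = 1
q′(0) = -2
q′′(0) = 4
q′′′(0) = -24
The Taylor polynomial is Σ q^(k)(0)/k! · v^k.

-4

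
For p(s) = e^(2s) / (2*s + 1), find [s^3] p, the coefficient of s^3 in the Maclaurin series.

-8/3

Multiply the numerator's expansion by the denominator's geometric series.
p(0) = 1
p′(0) = 0
p′′(0) = 4
p′′′(0) = -16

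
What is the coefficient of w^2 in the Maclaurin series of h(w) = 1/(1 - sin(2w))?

Compose series: expand the inner function first, then feed it into the outer expansion.
h(0) = 1
h′(0) = 2
h′′(0) = 8
So c_2 = h′′(0)/2! = 4.

4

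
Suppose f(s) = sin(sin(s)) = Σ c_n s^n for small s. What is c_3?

-1/3

Plug the Maclaurin series of the inner function into that of the outer and collect terms.
[s^0] = 0;  [s^1] = 1;  [s^2] = 0;  [s^3] = -1/3.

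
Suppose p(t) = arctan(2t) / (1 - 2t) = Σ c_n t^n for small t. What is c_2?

4

Expand each factor separately, then convolve coefficients.
So c_2 = p′′(0)/2! = 4.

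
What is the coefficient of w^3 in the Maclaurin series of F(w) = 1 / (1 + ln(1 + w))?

Write 1/(1+u) = 1 - u + u^2 - u^3 + ... and substitute the series for u.

-7/3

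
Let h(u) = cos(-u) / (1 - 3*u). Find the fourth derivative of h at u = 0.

Multiply the numerator's expansion by the denominator's geometric series.
The coefficient of u^4 in the expansion is 1837/24, so h^(4)(0) = 4! * (1837/24) = 1837.

1837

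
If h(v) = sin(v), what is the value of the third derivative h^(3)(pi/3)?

The coefficient of (v - pi/3)^3 in the expansion is -1/12, so h′′′(pi/3) = 3! * (-1/12) = -1/2.

-1/2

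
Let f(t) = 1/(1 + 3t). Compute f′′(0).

18

The coefficient of t^2 in the expansion is 9, so f′′(0) = 2! * (9) = 18.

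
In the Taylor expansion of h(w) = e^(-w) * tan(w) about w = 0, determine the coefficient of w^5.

41/120

Expand each factor separately, then convolve coefficients.
h(0) = 0
h′(0) = 1
h′′(0) = -2
h′′′(0) = 5
h^(4)(0) = -12
h^(5)(0) = 41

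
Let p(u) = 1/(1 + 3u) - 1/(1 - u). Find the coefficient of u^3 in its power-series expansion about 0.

Combine the two series term by term.
p(0) = 0
p′(0) = -4
p′′(0) = 16
p′′′(0) = -168

-28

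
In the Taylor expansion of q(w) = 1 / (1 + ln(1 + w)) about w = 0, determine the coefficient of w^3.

Write 1/(1+u) = 1 - u + u^2 - u^3 + ... and substitute the series for u.
q(0) = 1
q′(0) = -1
q′′(0) = 3
q′′′(0) = -14
So c_3 = q′′′(0)/3! = -7/3.

-7/3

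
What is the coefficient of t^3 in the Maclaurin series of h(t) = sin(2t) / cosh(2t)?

Invert the denominator's series and multiply.

-16/3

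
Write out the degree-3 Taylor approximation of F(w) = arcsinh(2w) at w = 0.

[w^0] = 0;  [w^1] = 2;  [w^2] = 0;  [w^3] = -4/3.

-4*w^3/3 + 2*w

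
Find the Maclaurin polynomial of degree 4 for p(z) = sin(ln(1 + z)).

Plug the Maclaurin series of the inner function into that of the outer and collect terms.

z^3/6 - z^2/2 + z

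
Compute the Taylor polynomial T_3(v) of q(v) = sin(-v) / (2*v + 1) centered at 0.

Use 1/(1 - r) = Σ r^k on the denominator, then take the Cauchy product.
q(0) = 0
q′(0) = -1
q′′(0) = 4
q′′′(0) = -23
The Taylor polynomial is Σ q^(k)(0)/k! · v^k.

-23*v^3/6 + 2*v^2 - v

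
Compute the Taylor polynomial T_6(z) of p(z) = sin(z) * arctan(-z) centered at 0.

Multiply the two series term by term and collect like powers.
[z^0] = 0;  [z^1] = 0;  [z^2] = -1;  [z^3] = 0;  [z^4] = 1/2;  [z^5] = 0;  [z^6] = -19/72.

-19*z^6/72 + z^4/2 - z^2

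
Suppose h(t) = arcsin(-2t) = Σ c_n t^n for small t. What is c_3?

Apply the Taylor formula c_k = f^(k)(a)/k!.
So c_3 = h′′′(0)/3! = -4/3.

-4/3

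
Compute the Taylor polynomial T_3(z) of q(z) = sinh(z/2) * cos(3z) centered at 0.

Multiply the two series term by term and collect like powers.
q(0) = 0
q′(0) = 1/2
q′′(0) = 0
q′′′(0) = -107/8

-107*z^3/48 + z/2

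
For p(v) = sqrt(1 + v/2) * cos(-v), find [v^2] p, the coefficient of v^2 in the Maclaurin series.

Take the Cauchy product of the two expansions.
p(0) = 1
p′(0) = 1/4
p′′(0) = -17/16
So c_2 = p′′(0)/2! = -17/32.

-17/32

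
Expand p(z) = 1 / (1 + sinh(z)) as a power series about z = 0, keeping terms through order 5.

Expand as Σ (-1)^k u^k with u equal to the inner function's series.
p(0) = 1
p′(0) = -1
p′′(0) = 2
p′′′(0) = -7
p^(4)(0) = 32
p^(5)(0) = -181
Then c_k = p^(k)(0)/k! gives each Taylor coefficient.

-181*z^5/120 + 4*z^4/3 - 7*z^3/6 + z^2 - z + 1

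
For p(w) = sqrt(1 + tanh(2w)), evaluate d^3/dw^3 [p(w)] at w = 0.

-5

Substitute the inner expansion into the outer series and collect powers.
The coefficient of w^3 in the expansion is -5/6, so p′′′(0) = 3! * (-5/6) = -5.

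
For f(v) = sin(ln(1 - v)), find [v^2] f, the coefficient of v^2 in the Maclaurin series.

Let u equal the inner series; expand the outer function in u and truncate.
f(0) = 0
f′(0) = -1
f′′(0) = -1
So c_2 = f′′(0)/2! = -1/2.

-1/2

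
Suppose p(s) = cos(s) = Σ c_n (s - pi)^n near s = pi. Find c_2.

p(pi) = -1
p′(pi) = 0
p′′(pi) = 1
Dividing each by k! gives the coefficients c_0, ..., c_2.

1/2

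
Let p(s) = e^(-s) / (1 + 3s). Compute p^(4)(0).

2713

Multiply the two series term by term and collect like powers.
The coefficient of s^4 in the expansion is 2713/24, so p^(4)(0) = 4! * (2713/24) = 2713.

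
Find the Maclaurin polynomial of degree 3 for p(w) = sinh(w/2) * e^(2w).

49*w^3/48 + w^2 + w/2

Write out both Maclaurin series and multiply, keeping only the needed powers.
p(0) = 0
p′(0) = 1/2
p′′(0) = 2
p′′′(0) = 49/8
Then c_k = p^(k)(0)/k! gives each Taylor coefficient.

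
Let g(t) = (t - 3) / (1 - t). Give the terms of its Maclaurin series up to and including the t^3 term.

Multiply each power in the prefactor through the base expansion.
g(0) = -3
g′(0) = -2
g′′(0) = -4
g′′′(0) = -12

-2*t^3 - 2*t^2 - 2*t - 3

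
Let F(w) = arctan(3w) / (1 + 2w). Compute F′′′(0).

Expand each factor separately, then convolve coefficients.
The coefficient of w^3 in the expansion is 3, so F′′′(0) = 3! * (3) = 18.

18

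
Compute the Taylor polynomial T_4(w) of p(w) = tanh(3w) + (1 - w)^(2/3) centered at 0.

Add the two expansions coefficient-wise.
p(0) = 1
p′(0) = 7/3
p′′(0) = -2/9
p′′′(0) = -1466/27
p^(4)(0) = -56/81
The Taylor polynomial is Σ p^(k)(0)/k! · w^k.

-7*w^4/243 - 733*w^3/81 - w^2/9 + 7*w/3 + 1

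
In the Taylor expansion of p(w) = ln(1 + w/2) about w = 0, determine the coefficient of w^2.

c_2 = p′′(0)/2! = -1/8.

-1/8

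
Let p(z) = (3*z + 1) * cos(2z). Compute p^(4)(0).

Shift and add copies of the series according to the polynomial's terms.
The coefficient of z^4 in the expansion is 2/3, so p^(4)(0) = 4! * (2/3) = 16.

16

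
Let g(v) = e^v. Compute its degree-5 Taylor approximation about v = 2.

(v - 2)^5*e^(2)/120 + (v - 2)^4*e^(2)/24 + (v - 2)^3*e^(2)/6 + (v - 2)^2*e^(2)/2 + (v - 2)*e^(2) + e^(2)

g(2) = e^(2)
g′(2) = e^(2)
g′′(2) = e^(2)
g′′′(2) = e^(2)
g^(4)(2) = e^(2)
g^(5)(2) = e^(2)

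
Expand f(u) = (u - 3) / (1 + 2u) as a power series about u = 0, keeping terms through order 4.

Shift and add copies of the series according to the polynomial's terms.
[u^0] = -3;  [u^1] = 7;  [u^2] = -14;  [u^3] = 28;  [u^4] = -56.

-56*u^4 + 28*u^3 - 14*u^2 + 7*u - 3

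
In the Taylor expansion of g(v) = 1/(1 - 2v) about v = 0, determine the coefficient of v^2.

c_2 = g′′(0)/2! = 4.

4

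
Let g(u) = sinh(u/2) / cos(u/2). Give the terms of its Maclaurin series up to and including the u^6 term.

3*u^5/320 + u^3/12 + u/2

Divide the numerator series by the denominator series (power-series long division).
[u^0] = 0;  [u^1] = 1/2;  [u^2] = 0;  [u^3] = 1/12;  [u^4] = 0;  [u^5] = 3/320;  [u^6] = 0.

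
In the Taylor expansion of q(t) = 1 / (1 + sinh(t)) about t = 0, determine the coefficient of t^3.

-7/6

Write 1/(1+u) = 1 - u + u^2 - u^3 + ... and substitute the series for u.
[t^0] = 1;  [t^1] = -1;  [t^2] = 1;  [t^3] = -7/6.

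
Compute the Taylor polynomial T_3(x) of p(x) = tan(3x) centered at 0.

9*x^3 + 3*x

Differentiate repeatedly and evaluate at the center.
p(0) = 0
p′(0) = 3
p′′(0) = 0
p′′′(0) = 54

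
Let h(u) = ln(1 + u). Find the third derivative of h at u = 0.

Apply the Taylor formula c_k = f^(k)(a)/k!.
The coefficient of u^3 in the expansion is 1/3, so h′′′(0) = 3! * (1/3) = 2.

2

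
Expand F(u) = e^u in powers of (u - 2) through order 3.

(u - 2)^3*e^(2)/6 + (u - 2)^2*e^(2)/2 + (u - 2)*e^(2) + e^(2)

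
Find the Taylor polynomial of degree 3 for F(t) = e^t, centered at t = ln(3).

F(ln(3)) = 3
F′(ln(3)) = 3
F′′(ln(3)) = 3
F′′′(ln(3)) = 3
Then c_k = F^(k)(ln(3))/k! gives each Taylor coefficient.

(t - ln(3))^3/2 + 3*(t - ln(3))^2/2 + 3*(t - ln(3)) + 3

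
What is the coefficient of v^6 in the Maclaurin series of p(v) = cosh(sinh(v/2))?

Compose series: expand the inner function first, then feed it into the outer expansion.
p(0) = 1
p′(0) = 0
p′′(0) = 1/4
p′′′(0) = 0
p^(4)(0) = 5/16
p^(5)(0) = 0
p^(6)(0) = 37/64
The Taylor polynomial is Σ p^(k)(0)/k! · v^k.

37/46080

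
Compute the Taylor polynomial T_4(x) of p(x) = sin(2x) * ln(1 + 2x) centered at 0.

Take the Cauchy product of the two expansions.
p(0) = 0
p′(0) = 0
p′′(0) = 8
p′′′(0) = -24
p^(4)(0) = 64
The Taylor polynomial is Σ p^(k)(0)/k! · x^k.

8*x^4/3 - 4*x^3 + 4*x^2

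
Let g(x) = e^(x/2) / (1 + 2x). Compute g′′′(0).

Take the Cauchy product of the two expansions.
The coefficient of x^3 in the expansion is -299/48, so g′′′(0) = 3! * (-299/48) = -299/8.

-299/8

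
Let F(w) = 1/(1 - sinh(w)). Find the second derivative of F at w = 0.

2

Let u equal the inner series; expand the outer function in u and truncate.
The coefficient of w^2 in the expansion is 1, so F′′(0) = 2! * (1) = 2.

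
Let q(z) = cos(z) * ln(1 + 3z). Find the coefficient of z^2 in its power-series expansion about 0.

Expand each factor separately, then convolve coefficients.
So c_2 = q′′(0)/2! = -9/2.

-9/2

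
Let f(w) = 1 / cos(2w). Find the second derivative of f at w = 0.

Invert the denominator's series and multiply.
From the series, [w^2] f = 2; multiply by 2! = 2 to get 4.

4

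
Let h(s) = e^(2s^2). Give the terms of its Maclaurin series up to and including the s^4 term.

h(0) = 1
h′(0) = 0
h′′(0) = 4
h′′′(0) = 0
h^(4)(0) = 48
The Taylor polynomial is Σ h^(k)(0)/k! · s^k.

2*s^4 + 2*s^2 + 1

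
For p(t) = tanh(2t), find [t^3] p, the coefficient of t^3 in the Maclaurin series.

-8/3

p(0) = 0
p′(0) = 2
p′′(0) = 0
p′′′(0) = -16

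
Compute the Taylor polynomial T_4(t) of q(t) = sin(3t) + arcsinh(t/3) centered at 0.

Combine the two series term by term.
q(0) = 0
q′(0) = 10/3
q′′(0) = 0
q′′′(0) = -730/27
q^(4)(0) = 0
Then c_k = q^(k)(0)/k! gives each Taylor coefficient.

-365*t^3/81 + 10*t/3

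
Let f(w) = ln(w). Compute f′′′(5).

The coefficient of (w - 5)^3 in the expansion is 1/375, so f′′′(5) = 3! * (1/375) = 2/125.

2/125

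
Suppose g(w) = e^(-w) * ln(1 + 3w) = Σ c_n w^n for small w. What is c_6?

Multiply the two series term by term and collect like powers.
g(0) = 0
g′(0) = 3
g′′(0) = -15
g′′′(0) = 90
g^(4)(0) = -768
g^(5)(0) = 8907
g^(6)(0) = -130995
Then c_k = g^(k)(0)/k! gives each Taylor coefficient.

-2911/16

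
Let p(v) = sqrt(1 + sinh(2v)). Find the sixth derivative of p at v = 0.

Substitute the inner expansion into the outer series and collect powers.
From the series, [v^6] p = -2401/720; multiply by 6! = 720 to get -2401.

-2401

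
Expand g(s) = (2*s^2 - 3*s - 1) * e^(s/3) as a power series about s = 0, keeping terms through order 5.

Multiply each power in the prefactor through the base expansion.
g(0) = -1
g′(0) = -10/3
g′′(0) = 17/9
g′′′(0) = 80/27
g^(4)(0) = 179/81
g^(5)(0) = 314/243
Then c_k = g^(k)(0)/k! gives each Taylor coefficient.

157*s^5/14580 + 179*s^4/1944 + 40*s^3/81 + 17*s^2/18 - 10*s/3 - 1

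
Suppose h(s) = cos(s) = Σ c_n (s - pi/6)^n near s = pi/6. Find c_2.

Use the known series and substitute for the argument.
So c_2 = h′′(pi/6)/2! = -sqrt(3)/4.

-sqrt(3)/4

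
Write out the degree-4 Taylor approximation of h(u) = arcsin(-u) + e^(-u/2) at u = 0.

Add the two expansions coefficient-wise.
h(0) = 1
h′(0) = -3/2
h′′(0) = 1/4
h′′′(0) = -9/8
h^(4)(0) = 1/16

u^4/384 - 3*u^3/16 + u^2/8 - 3*u/2 + 1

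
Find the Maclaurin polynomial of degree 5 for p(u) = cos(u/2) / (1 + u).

-337*u^5/384 + 337*u^4/384 - 7*u^3/8 + 7*u^2/8 - u + 1

Multiply the two series term by term and collect like powers.
[u^0] = 1;  [u^1] = -1;  [u^2] = 7/8;  [u^3] = -7/8;  [u^4] = 337/384;  [u^5] = -337/384.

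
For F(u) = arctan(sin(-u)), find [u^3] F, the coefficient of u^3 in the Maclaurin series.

1/2

Let u equal the inner series; expand the outer function in u and truncate.
F(0) = 0
F′(0) = -1
F′′(0) = 0
F′′′(0) = 3
So c_3 = F′′′(0)/3! = 1/2.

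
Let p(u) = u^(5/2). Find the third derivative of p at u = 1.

From the series, [(u - 1)^3] p = 5/16; multiply by 3! = 6 to get 15/8.

15/8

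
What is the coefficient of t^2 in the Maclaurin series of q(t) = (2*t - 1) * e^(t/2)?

7/8

Multiply each power in the prefactor through the base expansion.
q(0) = -1
q′(0) = 3/2
q′′(0) = 7/4
So c_2 = q′′(0)/2! = 7/8.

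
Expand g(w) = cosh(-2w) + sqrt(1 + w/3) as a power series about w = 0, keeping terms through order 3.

Combine the two series term by term.
[w^0] = 2;  [w^1] = 1/6;  [w^2] = 143/72;  [w^3] = 1/432.

w^3/432 + 143*w^2/72 + w/6 + 2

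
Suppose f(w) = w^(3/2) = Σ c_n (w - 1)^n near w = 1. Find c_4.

[(w - 1)^0] = 1;  [(w - 1)^1] = 3/2;  [(w - 1)^2] = 3/8;  [(w - 1)^3] = -1/16;  [(w - 1)^4] = 3/128.
So c_4 = f^(4)(1)/4! = 3/128.

3/128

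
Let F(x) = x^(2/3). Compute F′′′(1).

From the series, [(x - 1)^3] F = 4/81; multiply by 3! = 6 to get 8/27.

8/27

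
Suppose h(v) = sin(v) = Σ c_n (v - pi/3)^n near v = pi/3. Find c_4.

sqrt(3)/48

Compute the successive derivatives at the expansion point and divide by k!.
h(pi/3) = sqrt(3)/2
h′(pi/3) = 1/2
h′′(pi/3) = -sqrt(3)/2
h′′′(pi/3) = -1/2
h^(4)(pi/3) = sqrt(3)/2
The Taylor polynomial is Σ h^(k)(pi/3)/k! · (v - pi/3)^k.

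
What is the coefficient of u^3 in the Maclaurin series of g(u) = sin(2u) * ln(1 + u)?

Multiply the two series term by term and collect like powers.
g(0) = 0
g′(0) = 0
g′′(0) = 4
g′′′(0) = -6
So c_3 = g′′′(0)/3! = -1.

-1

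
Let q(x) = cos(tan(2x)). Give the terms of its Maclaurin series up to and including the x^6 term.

-388*x^6/45 - 14*x^4/3 - 2*x^2 + 1

Compose series: expand the inner function first, then feed it into the outer expansion.
[x^0] = 1;  [x^1] = 0;  [x^2] = -2;  [x^3] = 0;  [x^4] = -14/3;  [x^5] = 0;  [x^6] = -388/45.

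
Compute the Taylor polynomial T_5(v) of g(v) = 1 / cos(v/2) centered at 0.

5*v^4/384 + v^2/8 + 1

Write the quotient as an unknown series and match coefficients against numerator = denominator · series.
g(0) = 1
g′(0) = 0
g′′(0) = 1/4
g′′′(0) = 0
g^(4)(0) = 5/16
g^(5)(0) = 0
Dividing each by k! gives the coefficients c_0, ..., c_5.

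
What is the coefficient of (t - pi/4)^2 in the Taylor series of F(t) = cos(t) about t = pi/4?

F(pi/4) = sqrt(2)/2
F′(pi/4) = -sqrt(2)/2
F′′(pi/4) = -sqrt(2)/2

-sqrt(2)/4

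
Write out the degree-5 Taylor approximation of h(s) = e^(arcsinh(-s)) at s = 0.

Substitute the inner expansion into the outer series and collect powers.
h(0) = 1
h′(0) = -1
h′′(0) = 1
h′′′(0) = 0
h^(4)(0) = -3
h^(5)(0) = 0
The Taylor polynomial is Σ h^(k)(0)/k! · s^k.

-s^4/8 + s^2/2 - s + 1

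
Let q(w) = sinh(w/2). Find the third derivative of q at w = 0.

The coefficient of w^3 in the expansion is 1/48, so q′′′(0) = 3! * (1/48) = 1/8.

1/8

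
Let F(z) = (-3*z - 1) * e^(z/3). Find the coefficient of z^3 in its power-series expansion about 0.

-14/81

Multiply each power in the prefactor through the base expansion.
F(0) = -1
F′(0) = -10/3
F′′(0) = -19/9
F′′′(0) = -28/27
So c_3 = F′′′(0)/3! = -14/81.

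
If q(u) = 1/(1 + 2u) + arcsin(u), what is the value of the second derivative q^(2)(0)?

8

Add the two expansions coefficient-wise.
From the series, [u^2] q = 4; multiply by 2! = 2 to get 8.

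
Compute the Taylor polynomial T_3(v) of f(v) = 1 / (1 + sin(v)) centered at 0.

-5*v^3/6 + v^2 - v + 1

Write 1/(1+u) = 1 - u + u^2 - u^3 + ... and substitute the series for u.
f(0) = 1
f′(0) = -1
f′′(0) = 2
f′′′(0) = -5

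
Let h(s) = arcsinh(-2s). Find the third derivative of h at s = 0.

8

From the series, [s^3] h = 4/3; multiply by 3! = 6 to get 8.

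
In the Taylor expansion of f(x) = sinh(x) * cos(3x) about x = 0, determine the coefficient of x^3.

-13/3

Expand each factor separately, then convolve coefficients.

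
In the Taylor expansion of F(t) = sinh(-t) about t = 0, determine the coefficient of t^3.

[t^0] = 0;  [t^1] = -1;  [t^2] = 0;  [t^3] = -1/6.

-1/6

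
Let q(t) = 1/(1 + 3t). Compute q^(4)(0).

1944

Apply the Taylor formula c_k = f^(k)(a)/k!.
The coefficient of t^4 in the expansion is 81, so q^(4)(0) = 4! * (81) = 1944.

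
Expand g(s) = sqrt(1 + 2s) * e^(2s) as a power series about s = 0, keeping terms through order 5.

107*s^5/120 + 11*s^4/8 + 17*s^3/6 + 7*s^2/2 + 3*s + 1

Write out both Maclaurin series and multiply, keeping only the needed powers.
g(0) = 1
g′(0) = 3
g′′(0) = 7
g′′′(0) = 17
g^(4)(0) = 33
g^(5)(0) = 107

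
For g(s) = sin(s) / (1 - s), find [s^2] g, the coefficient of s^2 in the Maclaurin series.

1

Multiply the two series term by term and collect like powers.
[s^0] = 0;  [s^1] = 1;  [s^2] = 1.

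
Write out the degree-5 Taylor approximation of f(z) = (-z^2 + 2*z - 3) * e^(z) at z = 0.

Shift and add copies of the series according to the polynomial's terms.
f(0) = -3
f′(0) = -1
f′′(0) = -1
f′′′(0) = -3
f^(4)(0) = -7
f^(5)(0) = -13
The Taylor polynomial is Σ f^(k)(0)/k! · z^k.

-13*z^5/120 - 7*z^4/24 - z^3/2 - z^2/2 - z - 3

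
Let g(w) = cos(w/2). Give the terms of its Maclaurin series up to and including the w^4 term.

w^4/384 - w^2/8 + 1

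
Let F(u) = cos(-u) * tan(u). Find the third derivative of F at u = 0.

-1

Multiply the two series term by term and collect like powers.
From the series, [u^3] F = -1/6; multiply by 3! = 6 to get -1.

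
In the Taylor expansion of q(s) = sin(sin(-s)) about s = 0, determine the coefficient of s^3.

Compose series: expand the inner function first, then feed it into the outer expansion.
q(0) = 0
q′(0) = -1
q′′(0) = 0
q′′′(0) = 2

1/3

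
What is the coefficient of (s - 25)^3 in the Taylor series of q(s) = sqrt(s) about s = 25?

1/50000

Apply the Taylor formula c_k = f^(k)(a)/k!.
q(25) = 5
q′(25) = 1/10
q′′(25) = -1/500
q′′′(25) = 3/25000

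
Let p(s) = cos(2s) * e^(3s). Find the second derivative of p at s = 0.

5

Write out both Maclaurin series and multiply, keeping only the needed powers.
The coefficient of s^2 in the expansion is 5/2, so p′′(0) = 2! * (5/2) = 5.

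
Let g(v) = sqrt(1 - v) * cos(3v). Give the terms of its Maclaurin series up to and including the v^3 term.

Expand each factor separately, then convolve coefficients.
g(0) = 1
g′(0) = -1/2
g′′(0) = -37/4
g′′′(0) = 105/8

35*v^3/16 - 37*v^2/8 - v/2 + 1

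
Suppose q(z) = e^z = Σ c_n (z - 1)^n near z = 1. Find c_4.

[(z - 1)^0] = e;  [(z - 1)^1] = e;  [(z - 1)^2] = e/2;  [(z - 1)^3] = e/6;  [(z - 1)^4] = e/24.

e/24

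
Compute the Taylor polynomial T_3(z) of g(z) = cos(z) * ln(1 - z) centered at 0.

z^3/6 - z^2/2 - z

Multiply the two series term by term and collect like powers.
g(0) = 0
g′(0) = -1
g′′(0) = -1
g′′′(0) = 1
The Taylor polynomial is Σ g^(k)(0)/k! · z^k.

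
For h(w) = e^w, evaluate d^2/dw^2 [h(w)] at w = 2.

e^(2)

The coefficient of (w - 2)^2 in the expansion is e^(2)/2, so h′′(2) = 2! * (e^(2)/2) = e^(2).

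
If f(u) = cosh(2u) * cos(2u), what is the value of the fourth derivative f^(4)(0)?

Write out both Maclaurin series and multiply, keeping only the needed powers.
From the series, [u^4] f = -8/3; multiply by 4! = 24 to get -64.

-64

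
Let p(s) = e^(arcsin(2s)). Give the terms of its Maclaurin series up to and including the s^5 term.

Plug the Maclaurin series of the inner function into that of the outer and collect terms.

16*s^5/3 + 10*s^4/3 + 8*s^3/3 + 2*s^2 + 2*s + 1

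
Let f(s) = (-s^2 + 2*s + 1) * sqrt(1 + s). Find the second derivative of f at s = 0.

Shift and add copies of the series according to the polynomial's terms.
The coefficient of s^2 in the expansion is -1/8, so f′′(0) = 2! * (-1/8) = -1/4.

-1/4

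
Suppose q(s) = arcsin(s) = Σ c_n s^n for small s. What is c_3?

1/6

Apply the Taylor formula c_k = f^(k)(a)/k!.
q(0) = 0
q′(0) = 1
q′′(0) = 0
q′′′(0) = 1
Then c_k = q^(k)(0)/k! gives each Taylor coefficient.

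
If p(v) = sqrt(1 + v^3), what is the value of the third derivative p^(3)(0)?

From the series, [v^3] p = 1/2; multiply by 3! = 6 to get 3.

3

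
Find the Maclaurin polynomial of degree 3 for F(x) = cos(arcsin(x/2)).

Let u equal the inner series; expand the outer function in u and truncate.
F(0) = 1
F′(0) = 0
F′′(0) = -1/4
F′′′(0) = 0
The Taylor polynomial is Σ F^(k)(0)/k! · x^k.

1 - x^2/8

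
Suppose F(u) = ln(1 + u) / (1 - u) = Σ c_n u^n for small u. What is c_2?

Write out both Maclaurin series and multiply, keeping only the needed powers.
F(0) = 0
F′(0) = 1
F′′(0) = 1
Then c_k = F^(k)(0)/k! gives each Taylor coefficient.

1/2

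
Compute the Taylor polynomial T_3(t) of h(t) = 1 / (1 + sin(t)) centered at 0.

-5*t^3/6 + t^2 - t + 1

Use the geometric series for the reciprocal, then substitute.
h(0) = 1
h′(0) = -1
h′′(0) = 2
h′′′(0) = -5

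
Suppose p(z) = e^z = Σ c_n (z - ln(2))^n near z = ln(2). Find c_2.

[(z - ln(2))^0] = 2;  [(z - ln(2))^1] = 2;  [(z - ln(2))^2] = 1.

1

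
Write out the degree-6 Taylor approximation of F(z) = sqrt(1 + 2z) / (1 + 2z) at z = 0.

Expand each factor separately, then convolve coefficients.

231*z^6/16 - 63*z^5/8 + 35*z^4/8 - 5*z^3/2 + 3*z^2/2 - z + 1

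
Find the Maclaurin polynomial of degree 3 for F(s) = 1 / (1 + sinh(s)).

Write 1/(1+u) = 1 - u + u^2 - u^3 + ... and substitute the series for u.
F(0) = 1
F′(0) = -1
F′′(0) = 2
F′′′(0) = -7
The Taylor polynomial is Σ F^(k)(0)/k! · s^k.

-7*s^3/6 + s^2 - s + 1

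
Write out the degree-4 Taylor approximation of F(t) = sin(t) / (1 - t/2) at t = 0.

Multiply the two series term by term and collect like powers.
F(0) = 0
F′(0) = 1
F′′(0) = 1
F′′′(0) = 1/2
F^(4)(0) = 1
Then c_k = F^(k)(0)/k! gives each Taylor coefficient.

t^4/24 + t^3/12 + t^2/2 + t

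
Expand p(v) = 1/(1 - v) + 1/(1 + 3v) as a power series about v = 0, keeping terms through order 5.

-242*v^5 + 82*v^4 - 26*v^3 + 10*v^2 - 2*v + 2

Add the two expansions coefficient-wise.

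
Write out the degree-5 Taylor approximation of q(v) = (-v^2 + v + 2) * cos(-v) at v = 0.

v^5/24 + 7*v^4/12 - v^3/2 - 2*v^2 + v + 2

Distribute the polynomial across the series and collect like powers.
q(0) = 2
q′(0) = 1
q′′(0) = -4
q′′′(0) = -3
q^(4)(0) = 14
q^(5)(0) = 5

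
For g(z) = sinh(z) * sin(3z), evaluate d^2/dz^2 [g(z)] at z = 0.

6

Multiply the two series term by term and collect like powers.
From the series, [z^2] g = 3; multiply by 2! = 2 to get 6.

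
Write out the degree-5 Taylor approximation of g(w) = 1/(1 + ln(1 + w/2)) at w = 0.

Substitute the inner expansion into the outer series and collect powers.

-347*w^5/1920 + 11*w^4/48 - 7*w^3/24 + 3*w^2/8 - w/2 + 1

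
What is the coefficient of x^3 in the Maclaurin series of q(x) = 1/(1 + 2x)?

Differentiate repeatedly and evaluate at the center.

-8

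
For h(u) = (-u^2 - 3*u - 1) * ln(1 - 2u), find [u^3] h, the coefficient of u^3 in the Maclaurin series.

Shift and add copies of the series according to the polynomial's terms.

32/3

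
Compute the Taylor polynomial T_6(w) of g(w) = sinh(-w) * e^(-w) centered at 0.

Multiply the two series term by term and collect like powers.
[w^0] = 0;  [w^1] = -1;  [w^2] = 1;  [w^3] = -2/3;  [w^4] = 1/3;  [w^5] = -2/15;  [w^6] = 2/45.

2*w^6/45 - 2*w^5/15 + w^4/3 - 2*w^3/3 + w^2 - w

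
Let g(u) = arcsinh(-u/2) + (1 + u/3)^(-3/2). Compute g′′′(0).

Combine the two series term by term.
From the series, [u^3] g = -13/216; multiply by 3! = 6 to get -13/36.

-13/36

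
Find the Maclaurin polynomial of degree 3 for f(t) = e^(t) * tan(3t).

21*t^3/2 + 3*t^2 + 3*t

Expand each factor separately, then convolve coefficients.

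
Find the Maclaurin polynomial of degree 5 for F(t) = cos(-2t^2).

[t^0] = 1;  [t^1] = 0;  [t^2] = 0;  [t^3] = 0;  [t^4] = -2;  [t^5] = 0.

1 - 2*t^4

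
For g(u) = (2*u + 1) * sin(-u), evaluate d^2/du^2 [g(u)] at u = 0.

Shift and add copies of the series according to the polynomial's terms.
From the series, [u^2] g = -2; multiply by 2! = 2 to get -4.

-4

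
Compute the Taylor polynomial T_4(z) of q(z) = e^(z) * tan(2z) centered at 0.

Expand each factor separately, then convolve coefficients.
q(0) = 0
q′(0) = 2
q′′(0) = 4
q′′′(0) = 22
q^(4)(0) = 72

3*z^4 + 11*z^3/3 + 2*z^2 + 2*z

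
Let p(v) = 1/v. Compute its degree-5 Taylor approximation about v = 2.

Compute the successive derivatives at the expansion point and divide by k!.
[(v - 2)^0] = 1/2;  [(v - 2)^1] = -1/4;  [(v - 2)^2] = 1/8;  [(v - 2)^3] = -1/16;  [(v - 2)^4] = 1/32;  [(v - 2)^5] = -1/64.

-(v - 2)^5/64 + (v - 2)^4/32 - (v - 2)^3/16 + (v - 2)^2/8 - (v - 2)/4 + 1/2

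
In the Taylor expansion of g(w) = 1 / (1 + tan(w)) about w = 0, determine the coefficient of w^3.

Use the geometric series for the reciprocal, then substitute.
g(0) = 1
g′(0) = -1
g′′(0) = 2
g′′′(0) = -8
The Taylor polynomial is Σ g^(k)(0)/k! · w^k.

-4/3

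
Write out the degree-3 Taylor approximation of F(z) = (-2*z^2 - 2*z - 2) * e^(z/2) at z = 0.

Multiply each power in the prefactor through the base expansion.
F(0) = -2
F′(0) = -3
F′′(0) = -13/2
F′′′(0) = -31/4
Then c_k = F^(k)(0)/k! gives each Taylor coefficient.

-31*z^3/24 - 13*z^2/4 - 3*z - 2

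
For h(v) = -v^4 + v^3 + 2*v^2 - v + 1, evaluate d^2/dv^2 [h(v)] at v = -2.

-56

Apply the Taylor formula c_k = f^(k)(a)/k!.
From the series, [(v + 2)^2] h = -28; multiply by 2! = 2 to get -56.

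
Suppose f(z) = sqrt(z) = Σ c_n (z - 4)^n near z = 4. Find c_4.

-5/16384

Apply the Taylor formula c_k = f^(k)(a)/k!.
f(4) = 2
f′(4) = 1/4
f′′(4) = -1/32
f′′′(4) = 3/256
f^(4)(4) = -15/2048
Dividing each by k! gives the coefficients c_0, ..., c_4.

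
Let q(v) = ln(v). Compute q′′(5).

From the series, [(v - 5)^2] q = -1/50; multiply by 2! = 2 to get -1/25.

-1/25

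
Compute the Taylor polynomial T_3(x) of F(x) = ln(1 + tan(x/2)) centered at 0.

x^3/12 - x^2/8 + x/2

Compose series: expand the inner function first, then feed it into the outer expansion.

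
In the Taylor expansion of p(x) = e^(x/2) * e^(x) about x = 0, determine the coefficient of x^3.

Multiply the two series term by term and collect like powers.
[x^0] = 1;  [x^1] = 3/2;  [x^2] = 9/8;  [x^3] = 9/16.

9/16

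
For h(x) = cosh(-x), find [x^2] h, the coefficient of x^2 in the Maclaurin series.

[x^0] = 1;  [x^1] = 0;  [x^2] = 1/2.

1/2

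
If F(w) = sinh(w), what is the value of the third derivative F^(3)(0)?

Apply the Taylor formula c_k = f^(k)(a)/k!.
The coefficient of w^3 in the expansion is 1/6, so F′′′(0) = 3! * (1/6) = 1.

1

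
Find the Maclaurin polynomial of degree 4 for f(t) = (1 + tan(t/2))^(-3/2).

475*t^4/2048 - 43*t^3/128 + 15*t^2/32 - 3*t/4 + 1

Compose series: expand the inner function first, then feed it into the outer expansion.
[t^0] = 1;  [t^1] = -3/4;  [t^2] = 15/32;  [t^3] = -43/128;  [t^4] = 475/2048.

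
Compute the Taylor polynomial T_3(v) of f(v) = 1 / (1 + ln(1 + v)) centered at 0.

Use the geometric series for the reciprocal, then substitute.
[v^0] = 1;  [v^1] = -1;  [v^2] = 3/2;  [v^3] = -7/3.

-7*v^3/3 + 3*v^2/2 - v + 1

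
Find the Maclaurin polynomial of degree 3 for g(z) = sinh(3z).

9*z^3/2 + 3*z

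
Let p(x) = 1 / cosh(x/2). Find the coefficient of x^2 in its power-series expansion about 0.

-1/8

Write the quotient as an unknown series and match coefficients against numerator = denominator · series.
[x^0] = 1;  [x^1] = 0;  [x^2] = -1/8.
So c_2 = p′′(0)/2! = -1/8.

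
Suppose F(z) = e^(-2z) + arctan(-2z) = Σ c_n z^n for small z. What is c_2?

Add the two expansions coefficient-wise.
F(0) = 1
F′(0) = -4
F′′(0) = 4

2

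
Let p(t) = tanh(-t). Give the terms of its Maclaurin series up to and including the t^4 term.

Use the known series and substitute for the argument.
p(0) = 0
p′(0) = -1
p′′(0) = 0
p′′′(0) = 2
p^(4)(0) = 0

t^3/3 - t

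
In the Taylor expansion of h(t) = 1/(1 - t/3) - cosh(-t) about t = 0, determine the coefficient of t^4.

-19/648

Expand each term separately and add.
h(0) = 0
h′(0) = 1/3
h′′(0) = -7/9
h′′′(0) = 2/9
h^(4)(0) = -19/27
Then c_k = h^(k)(0)/k! gives each Taylor coefficient.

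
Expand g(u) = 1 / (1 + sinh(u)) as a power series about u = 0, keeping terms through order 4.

Use the geometric series for the reciprocal, then substitute.
g(0) = 1
g′(0) = -1
g′′(0) = 2
g′′′(0) = -7
g^(4)(0) = 32
Then c_k = g^(k)(0)/k! gives each Taylor coefficient.

4*u^4/3 - 7*u^3/6 + u^2 - u + 1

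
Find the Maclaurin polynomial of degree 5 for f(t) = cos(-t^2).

1 - t^4/2

[t^0] = 1;  [t^1] = 0;  [t^2] = 0;  [t^3] = 0;  [t^4] = -1/2;  [t^5] = 0.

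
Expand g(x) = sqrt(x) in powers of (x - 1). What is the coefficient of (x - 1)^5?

7/256

g(1) = 1
g′(1) = 1/2
g′′(1) = -1/4
g′′′(1) = 3/8
g^(4)(1) = -15/16
g^(5)(1) = 105/32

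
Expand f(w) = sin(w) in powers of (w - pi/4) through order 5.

f(pi/4) = sqrt(2)/2
f′(pi/4) = sqrt(2)/2
f′′(pi/4) = -sqrt(2)/2
f′′′(pi/4) = -sqrt(2)/2
f^(4)(pi/4) = sqrt(2)/2
f^(5)(pi/4) = sqrt(2)/2

sqrt(2)*(w - pi/4)^5/240 + sqrt(2)*(w - pi/4)^4/48 - sqrt(2)*(w - pi/4)^3/12 - sqrt(2)*(w - pi/4)^2/4 + sqrt(2)*(w - pi/4)/2 + sqrt(2)/2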